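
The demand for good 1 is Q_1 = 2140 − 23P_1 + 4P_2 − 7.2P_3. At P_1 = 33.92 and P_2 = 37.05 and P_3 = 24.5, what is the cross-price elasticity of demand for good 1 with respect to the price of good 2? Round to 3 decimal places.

At P_1 = 33.92 and P_2 = 37.05 and P_3 = 24.5: Q_1 = 1331.64.
∂Q_1/∂P_2 = 4.
ε = (∂Q_1/∂P_2)(P_2/Q_1) = 4 × (37.05/1331.64) ≈ 0.111.

0.111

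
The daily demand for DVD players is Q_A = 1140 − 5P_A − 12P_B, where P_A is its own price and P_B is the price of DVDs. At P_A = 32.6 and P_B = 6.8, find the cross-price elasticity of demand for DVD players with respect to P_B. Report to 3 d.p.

At P_A = 32.6 and P_B = 6.8: Q_A = 895.4.
∂Q_A/∂P_B = -12.
ε = (∂Q_A/∂P_B)(P_B/Q_A) = -12 × (6.8/895.4) ≈ -0.091.
Since ε < 0, DVD players and DVDs are complements.

-0.091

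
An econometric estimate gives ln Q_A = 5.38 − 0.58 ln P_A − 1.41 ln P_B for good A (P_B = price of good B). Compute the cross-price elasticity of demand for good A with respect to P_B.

In a log-linear (constant-elasticity) demand function, the coefficient on ln P_B is the cross-price elasticity.
ε = -1.41. Negative, so good A and good B are complements.

-1.41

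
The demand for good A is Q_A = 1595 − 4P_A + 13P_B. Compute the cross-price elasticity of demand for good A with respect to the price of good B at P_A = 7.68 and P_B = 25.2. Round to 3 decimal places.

0.173

At P_A = 7.68 and P_B = 25.2: Q_A = 1891.88.
∂Q_A/∂P_B = 13.
ε = (∂Q_A/∂P_B)(P_B/Q_A) = 13 × (25.2/1891.88) ≈ 0.173.
Since ε > 0, good A and good B are substitutes.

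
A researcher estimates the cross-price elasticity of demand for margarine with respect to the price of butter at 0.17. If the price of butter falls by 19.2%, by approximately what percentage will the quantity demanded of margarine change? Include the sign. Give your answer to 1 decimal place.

-3.3%

%ΔQ ≈ ε × %ΔP of butter = 0.17 × (-19.2%) = -3.3%.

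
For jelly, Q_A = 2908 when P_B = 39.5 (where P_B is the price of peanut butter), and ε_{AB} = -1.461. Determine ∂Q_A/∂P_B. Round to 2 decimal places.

ε = (∂Q_A/∂P_B)·(P_B/Q_A) ⇒ ∂Q_A/∂P_B = ε·Q_A/P_B = -1.461 × 2908/39.5 ≈ -107.56.

-107.56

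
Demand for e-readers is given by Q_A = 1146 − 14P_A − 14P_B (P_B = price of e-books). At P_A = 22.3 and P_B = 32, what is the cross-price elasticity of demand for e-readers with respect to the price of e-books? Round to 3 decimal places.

-1.161

At P_A = 22.3 and P_B = 32: Q_A = 385.8.
∂Q_A/∂P_B = -14.
ε = (∂Q_A/∂P_B)(P_B/Q_A) = -14 × (32/385.8) ≈ -1.161.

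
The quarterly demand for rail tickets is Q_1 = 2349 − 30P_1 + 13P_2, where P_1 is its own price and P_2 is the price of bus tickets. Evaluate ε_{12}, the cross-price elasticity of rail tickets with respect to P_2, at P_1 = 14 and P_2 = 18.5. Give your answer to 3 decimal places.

At P_1 = 14 and P_2 = 18.5: Q_1 = 2169.5.
∂Q_1/∂P_2 = 13.
ε = (∂Q_1/∂P_2)(P_2/Q_1) = 13 × (18.5/2169.5) ≈ 0.111.

0.111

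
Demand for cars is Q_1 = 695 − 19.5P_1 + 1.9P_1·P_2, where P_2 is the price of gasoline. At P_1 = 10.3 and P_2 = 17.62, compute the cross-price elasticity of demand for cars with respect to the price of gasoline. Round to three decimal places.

At P_1 = 10.3 and P_2 = 17.62: Q_1 = 838.973.
∂Q_1/∂P_2 = 1.9P_1 = 1.9(10.3) = 19.5700.
ε = (∂Q_1/∂P_2)(P_2/Q_1) = 19.5700 × (17.62/838.973) ≈ 0.411.

0.411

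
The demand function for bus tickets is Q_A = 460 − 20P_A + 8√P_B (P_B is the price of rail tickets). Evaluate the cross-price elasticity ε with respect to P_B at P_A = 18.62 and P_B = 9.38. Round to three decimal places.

At P_A = 18.62 and P_B = 9.38: Q_A = 112.101.
∂Q_A/∂P_B = 8/(2√P_B) = 8/(2√9.38) = 1.3060.
ε = (∂Q_A/∂P_B)(P_B/Q_A) = 1.3060 × (9.38/112.101) ≈ 0.109.
ε > 0: substitutes.

0.109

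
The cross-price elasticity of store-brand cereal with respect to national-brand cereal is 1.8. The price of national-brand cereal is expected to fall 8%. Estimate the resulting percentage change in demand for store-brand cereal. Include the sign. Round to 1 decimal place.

%ΔQ ≈ ε × %ΔP of national-brand cereal = 1.8 × (-8%) = -14.4%.

-14.4%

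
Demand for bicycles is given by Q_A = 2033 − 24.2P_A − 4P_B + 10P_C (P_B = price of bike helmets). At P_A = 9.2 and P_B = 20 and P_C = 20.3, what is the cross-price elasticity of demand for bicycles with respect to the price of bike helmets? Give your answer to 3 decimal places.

-0.041

At P_A = 9.2 and P_B = 20 and P_C = 20.3: Q_A = 1933.36.
∂Q_A/∂P_B = -4.
ε = (∂Q_A/∂P_B)(P_B/Q_A) = -4 × (20/1933.36) ≈ -0.041.
Since ε < 0, bicycles and bike helmets are complements.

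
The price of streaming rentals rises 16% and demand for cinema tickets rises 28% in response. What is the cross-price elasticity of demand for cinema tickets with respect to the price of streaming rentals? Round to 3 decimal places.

1.750

ε = (%ΔQ of cinema tickets) / (%ΔP of streaming rentals) = (28%) / (16%) ≈ 1.750.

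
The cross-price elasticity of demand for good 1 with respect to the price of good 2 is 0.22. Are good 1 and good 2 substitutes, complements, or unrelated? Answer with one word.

substitutes

ε = 0.22 > 0, so a higher price of good 2 raises demand for good 1: substitutes.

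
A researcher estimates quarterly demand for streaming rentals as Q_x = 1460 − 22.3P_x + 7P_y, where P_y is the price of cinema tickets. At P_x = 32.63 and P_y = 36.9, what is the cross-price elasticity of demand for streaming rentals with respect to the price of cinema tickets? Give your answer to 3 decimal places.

0.261

At P_x = 32.63 and P_y = 36.9: Q_x = 990.651.
∂Q_x/∂P_y = 7.
ε = (∂Q_x/∂P_y)(P_y/Q_x) = 7 × (36.9/990.651) ≈ 0.261.
Since ε > 0, streaming rentals and cinema tickets are substitutes.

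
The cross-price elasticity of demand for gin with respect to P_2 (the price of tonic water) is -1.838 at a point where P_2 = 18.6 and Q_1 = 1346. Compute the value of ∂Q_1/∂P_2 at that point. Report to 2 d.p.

-133.01

ε = (∂Q_1/∂P_2)·(P_2/Q_1) ⇒ ∂Q_1/∂P_2 = ε·Q_1/P_2 = -1.838 × 1346/18.6 ≈ -133.01.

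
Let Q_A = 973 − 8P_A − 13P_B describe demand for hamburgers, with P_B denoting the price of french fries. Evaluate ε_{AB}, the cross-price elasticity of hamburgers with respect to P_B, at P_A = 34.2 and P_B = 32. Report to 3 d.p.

At P_A = 34.2 and P_B = 32: Q_A = 283.4.
∂Q_A/∂P_B = -13.
ε = (∂Q_A/∂P_B)(P_B/Q_A) = -13 × (32/283.4) ≈ -1.468.

-1.468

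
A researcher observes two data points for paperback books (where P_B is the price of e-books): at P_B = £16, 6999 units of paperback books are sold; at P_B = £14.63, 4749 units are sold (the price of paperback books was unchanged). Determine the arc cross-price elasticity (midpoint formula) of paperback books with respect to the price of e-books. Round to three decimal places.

ΔQ_A = 4749 − 6999 = -2250; ΔP_B = 14.63 − 16 = -1.37.
Midpoints: Q̄_A = 5874.0, P̄_B = 15.32.
ε = (ΔQ_A/Q̄_A)/(ΔP_B/P̄_B) = (-2250/5874.0)/(-1.37/15.32) ≈ 4.282.
ε > 0: paperback books and e-books are substitutes.

4.282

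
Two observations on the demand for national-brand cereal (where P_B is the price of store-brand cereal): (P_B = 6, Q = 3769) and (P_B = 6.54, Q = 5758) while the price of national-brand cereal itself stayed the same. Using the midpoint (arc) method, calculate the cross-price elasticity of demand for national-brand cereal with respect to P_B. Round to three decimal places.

ΔQ_A = 5758 − 3769 = 1989; ΔP_B = 6.54 − 6 = 0.54.
Midpoints: Q̄_A = 4763.5, P̄_B = 6.27.
ε = (ΔQ_A/Q̄_A)/(ΔP_B/P̄_B) = (1989/4763.5)/(0.54/6.27) ≈ 4.848.

4.848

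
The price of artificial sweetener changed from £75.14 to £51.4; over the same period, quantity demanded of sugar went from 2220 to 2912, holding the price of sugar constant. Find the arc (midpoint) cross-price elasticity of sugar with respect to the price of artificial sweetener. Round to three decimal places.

ΔQ_A = 2912 − 2220 = 692; ΔP_B = 51.4 − 75.14 = -23.74.
Midpoints: Q̄_A = 2566.0, P̄_B = 63.27.
ε = (ΔQ_A/Q̄_A)/(ΔP_B/P̄_B) = (692/2566.0)/(-23.74/63.27) ≈ -0.719.

-0.719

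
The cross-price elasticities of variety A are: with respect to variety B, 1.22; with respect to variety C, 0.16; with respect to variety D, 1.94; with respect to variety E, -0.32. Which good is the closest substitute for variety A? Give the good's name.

Substitutes have ε > 0. Among the positive values, 1.94 (variety D) is largest.

variety D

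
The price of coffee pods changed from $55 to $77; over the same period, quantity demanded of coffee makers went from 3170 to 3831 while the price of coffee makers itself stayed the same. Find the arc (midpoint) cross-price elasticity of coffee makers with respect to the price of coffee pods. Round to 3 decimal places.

ΔQ_A = 3831 − 3170 = 661; ΔP_B = 77 − 55 = 22.
Midpoints: Q̄_A = 3500.5, P̄_B = 66.00.
ε = (ΔQ_A/Q̄_A)/(ΔP_B/P̄_B) = (661/3500.5)/(22/66.00) ≈ 0.566.
ε > 0: coffee makers and coffee pods are substitutes.

0.566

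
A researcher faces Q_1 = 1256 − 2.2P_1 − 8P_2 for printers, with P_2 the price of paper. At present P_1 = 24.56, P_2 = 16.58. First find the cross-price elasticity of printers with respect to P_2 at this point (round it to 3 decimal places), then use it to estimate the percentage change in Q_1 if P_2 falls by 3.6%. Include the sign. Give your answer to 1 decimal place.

0.4%

At P_1 = 24.56, P_2 = 16.58: Q_1 = 1069.328.
∂Q_1/∂P_2 = -8.
ε = (∂Q_1/∂P_2)(P_2/Q_1) = -8.0000 × 16.58/1069.328 ≈ -0.124.
%ΔQ_1 ≈ ε × %ΔP_2 = -0.124 × (-3.6%) = 0.4%.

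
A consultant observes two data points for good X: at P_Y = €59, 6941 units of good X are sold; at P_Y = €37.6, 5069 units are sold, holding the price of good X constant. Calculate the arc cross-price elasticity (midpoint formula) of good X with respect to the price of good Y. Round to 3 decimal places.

0.704

ΔQ_X = 5069 − 6941 = -1872; ΔP_Y = 37.6 − 59 = -21.4.
Midpoints: Q̄_X = 6005.0, P̄_Y = 48.30.
ε = (ΔQ_X/Q̄_X)/(ΔP_Y/P̄_Y) = (-1872/6005.0)/(-21.4/48.30) ≈ 0.704.
ε > 0: good X and good Y are substitutes.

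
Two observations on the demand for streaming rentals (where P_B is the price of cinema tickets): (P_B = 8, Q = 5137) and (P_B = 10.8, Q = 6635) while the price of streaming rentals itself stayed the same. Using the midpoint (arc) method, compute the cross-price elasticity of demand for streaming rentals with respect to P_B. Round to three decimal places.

0.854

ΔQ_A = 6635 − 5137 = 1498; ΔP_B = 10.8 − 8 = 2.8.
Midpoints: Q̄_A = 5886.0, P̄_B = 9.40.
ε = (ΔQ_A/Q̄_A)/(ΔP_B/P̄_B) = (1498/5886.0)/(2.8/9.40) ≈ 0.854.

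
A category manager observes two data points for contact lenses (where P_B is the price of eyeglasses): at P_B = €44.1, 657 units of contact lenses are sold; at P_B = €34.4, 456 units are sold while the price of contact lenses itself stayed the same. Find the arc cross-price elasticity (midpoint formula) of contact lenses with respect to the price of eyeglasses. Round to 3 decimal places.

1.461

ΔQ_A = 456 − 657 = -201; ΔP_B = 34.4 − 44.1 = -9.7.
Midpoints: Q̄_A = 556.5, P̄_B = 39.25.
ε = (ΔQ_A/Q̄_A)/(ΔP_B/P̄_B) = (-201/556.5)/(-9.7/39.25) ≈ 1.461.
ε > 0: contact lenses and eyeglasses are substitutes.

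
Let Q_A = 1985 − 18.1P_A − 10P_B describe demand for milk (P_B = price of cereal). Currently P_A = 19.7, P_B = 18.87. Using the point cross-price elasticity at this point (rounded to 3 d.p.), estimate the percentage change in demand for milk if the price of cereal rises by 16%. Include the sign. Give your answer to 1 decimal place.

At P_A = 19.7, P_B = 18.87: Q_A = 1439.73.
∂Q_A/∂P_B = -10.
ε = (∂Q_A/∂P_B)(P_B/Q_A) = -10.0000 × 18.87/1439.73 ≈ -0.131.
%ΔQ_A ≈ ε × %ΔP_B = -0.131 × (16%) = -2.1%.

-2.1%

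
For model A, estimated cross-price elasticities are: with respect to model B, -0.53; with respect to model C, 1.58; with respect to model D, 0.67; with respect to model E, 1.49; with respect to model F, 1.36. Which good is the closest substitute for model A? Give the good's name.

Substitutes have ε > 0. Among the positive values, 1.58 (model C) is largest.

model C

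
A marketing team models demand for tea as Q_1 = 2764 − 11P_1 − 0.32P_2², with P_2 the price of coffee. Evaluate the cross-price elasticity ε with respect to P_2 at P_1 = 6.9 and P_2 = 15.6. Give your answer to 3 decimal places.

At P_1 = 6.9 and P_2 = 15.6: Q_1 = 2610.225.
∂Q_1/∂P_2 = -0.64P_2 = -0.64(15.6) = -9.9840.
ε = (∂Q_1/∂P_2)(P_2/Q_1) = -9.9840 × (15.6/2610.225) ≈ -0.060.
ε < 0: complements.

-0.060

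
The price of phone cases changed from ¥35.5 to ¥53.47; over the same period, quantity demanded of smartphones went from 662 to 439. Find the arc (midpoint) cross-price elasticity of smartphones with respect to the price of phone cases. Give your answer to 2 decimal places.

ΔQ_A = 439 − 662 = -223; ΔP_B = 53.47 − 35.5 = 17.97.
Midpoints: Q̄_A = 550.5, P̄_B = 44.48.
ε = (ΔQ_A/Q̄_A)/(ΔP_B/P̄_B) = (-223/550.5)/(17.97/44.48) ≈ -1.00.
ε < 0: smartphones and phone cases are complements.

-1.00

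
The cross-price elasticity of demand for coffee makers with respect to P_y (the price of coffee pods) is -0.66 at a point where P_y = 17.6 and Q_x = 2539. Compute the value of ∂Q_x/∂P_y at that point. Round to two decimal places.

ε = (∂Q_x/∂P_y)·(P_y/Q_x) ⇒ ∂Q_x/∂P_y = ε·Q_x/P_y = -0.66 × 2539/17.6 ≈ -95.21.

-95.21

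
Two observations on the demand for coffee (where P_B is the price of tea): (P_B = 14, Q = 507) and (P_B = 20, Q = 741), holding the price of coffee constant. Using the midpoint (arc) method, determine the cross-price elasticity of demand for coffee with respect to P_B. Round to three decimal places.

1.063

ΔQ_A = 741 − 507 = 234; ΔP_B = 20 − 14 = 6.
Midpoints: Q̄_A = 624.0, P̄_B = 17.00.
ε = (ΔQ_A/Q̄_A)/(ΔP_B/P̄_B) = (234/624.0)/(6/17.00) ≈ 1.063.
ε > 0: coffee and tea are substitutes.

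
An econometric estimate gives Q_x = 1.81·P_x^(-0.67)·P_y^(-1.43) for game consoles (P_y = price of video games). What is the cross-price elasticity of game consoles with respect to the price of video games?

-1.43

In a log-linear (constant-elasticity) demand function, the coefficient on the exponent of P_y is the cross-price elasticity.
ε = -1.43. Negative, so game consoles and video games are complements.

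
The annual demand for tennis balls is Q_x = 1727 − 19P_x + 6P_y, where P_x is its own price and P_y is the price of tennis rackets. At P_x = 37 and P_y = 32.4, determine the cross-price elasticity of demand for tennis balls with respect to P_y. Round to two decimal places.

0.16

At P_x = 37 and P_y = 32.4: Q_x = 1218.4.
∂Q_x/∂P_y = 6.
ε = (∂Q_x/∂P_y)(P_y/Q_x) = 6 × (32.4/1218.4) ≈ 0.16.
Since ε > 0, tennis balls and tennis rackets are substitutes.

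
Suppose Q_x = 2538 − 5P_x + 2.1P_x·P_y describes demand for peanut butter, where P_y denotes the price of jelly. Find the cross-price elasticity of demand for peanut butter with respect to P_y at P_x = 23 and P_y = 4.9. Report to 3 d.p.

At P_x = 23 and P_y = 4.9: Q_x = 2659.67.
∂Q_x/∂P_y = 2.1P_x = 2.1(23) = 48.3000.
ε = (∂Q_x/∂P_y)(P_y/Q_x) = 48.3000 × (4.9/2659.67) ≈ 0.089.
ε > 0: substitutes.

0.089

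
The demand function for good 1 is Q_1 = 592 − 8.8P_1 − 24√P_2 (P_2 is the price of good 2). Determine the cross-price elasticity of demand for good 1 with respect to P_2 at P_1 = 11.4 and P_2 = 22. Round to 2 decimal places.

At P_1 = 11.4 and P_2 = 22: Q_1 = 379.110.
∂Q_1/∂P_2 = -24/(2√P_2) = -24/(2√22) = -2.5584.
ε = (∂Q_1/∂P_2)(P_2/Q_1) = -2.5584 × (22/379.110) ≈ -0.15.
ε < 0: complements.

-0.15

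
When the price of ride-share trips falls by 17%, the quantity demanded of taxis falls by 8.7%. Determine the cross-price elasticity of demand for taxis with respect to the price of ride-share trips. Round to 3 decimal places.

0.512

ε = (%ΔQ of taxis) / (%ΔP of ride-share trips) = (-8.7%) / (-17%) ≈ 0.512.
Positive cross-price elasticity: substitutes.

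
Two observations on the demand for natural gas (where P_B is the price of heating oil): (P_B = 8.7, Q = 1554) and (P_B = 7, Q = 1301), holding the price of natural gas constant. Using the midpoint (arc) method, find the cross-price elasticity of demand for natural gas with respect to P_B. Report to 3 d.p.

0.818

ΔQ_A = 1301 − 1554 = -253; ΔP_B = 7 − 8.7 = -1.7.
Midpoints: Q̄_A = 1427.5, P̄_B = 7.85.
ε = (ΔQ_A/Q̄_A)/(ΔP_B/P̄_B) = (-253/1427.5)/(-1.7/7.85) ≈ 0.818.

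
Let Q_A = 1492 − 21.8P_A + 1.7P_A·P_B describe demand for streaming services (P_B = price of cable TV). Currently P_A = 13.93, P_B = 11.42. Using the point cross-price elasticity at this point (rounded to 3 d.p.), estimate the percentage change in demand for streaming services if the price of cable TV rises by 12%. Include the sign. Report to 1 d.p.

2.2%

At P_A = 13.93, P_B = 11.42: Q_A = 1458.763.
∂Q_A/∂P_B = 1.7P_A = 23.6810.
ε = (∂Q_A/∂P_B)(P_B/Q_A) = 23.6810 × 11.42/1458.763 ≈ 0.185.
%ΔQ_A ≈ ε × %ΔP_B = 0.185 × (12%) = 2.2%.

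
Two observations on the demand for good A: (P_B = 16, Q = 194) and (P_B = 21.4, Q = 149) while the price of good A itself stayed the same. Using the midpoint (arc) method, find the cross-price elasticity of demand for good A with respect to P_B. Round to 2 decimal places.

-0.91

ΔQ_A = 149 − 194 = -45; ΔP_B = 21.4 − 16 = 5.4.
Midpoints: Q̄_A = 171.5, P̄_B = 18.70.
ε = (ΔQ_A/Q̄_A)/(ΔP_B/P̄_B) = (-45/171.5)/(5.4/18.70) ≈ -0.91.
ε < 0: good A and good B are complements.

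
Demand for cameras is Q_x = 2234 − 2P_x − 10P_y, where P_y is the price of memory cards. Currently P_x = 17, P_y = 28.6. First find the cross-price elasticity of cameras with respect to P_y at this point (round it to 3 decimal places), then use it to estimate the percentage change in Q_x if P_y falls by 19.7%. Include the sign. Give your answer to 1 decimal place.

At P_x = 17, P_y = 28.6: Q_x = 1914.
∂Q_x/∂P_y = -10.
ε = (∂Q_x/∂P_y)(P_y/Q_x) = -10.0000 × 28.6/1914 ≈ -0.149.
%ΔQ_x ≈ ε × %ΔP_y = -0.149 × (-19.7%) = 2.9%.

2.9%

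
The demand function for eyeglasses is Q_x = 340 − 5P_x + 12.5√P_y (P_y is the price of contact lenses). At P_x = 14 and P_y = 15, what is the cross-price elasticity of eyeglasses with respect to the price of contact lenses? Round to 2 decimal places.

0.08

At P_x = 14 and P_y = 15: Q_x = 318.412.
∂Q_x/∂P_y = 12.5/(2√P_y) = 12.5/(2√15) = 1.6137.
ε = (∂Q_x/∂P_y)(P_y/Q_x) = 1.6137 × (15/318.412) ≈ 0.08.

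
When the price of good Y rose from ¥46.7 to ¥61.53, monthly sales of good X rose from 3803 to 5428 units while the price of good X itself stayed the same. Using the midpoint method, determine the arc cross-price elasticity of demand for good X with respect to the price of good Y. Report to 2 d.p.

1.28

ΔQ_X = 5428 − 3803 = 1625; ΔP_Y = 61.53 − 46.7 = 14.83.
Midpoints: Q̄_X = 4615.5, P̄_Y = 54.12.
ε = (ΔQ_X/Q̄_X)/(ΔP_Y/P̄_Y) = (1625/4615.5)/(14.83/54.12) ≈ 1.28.
ε > 0: good X and good Y are substitutes.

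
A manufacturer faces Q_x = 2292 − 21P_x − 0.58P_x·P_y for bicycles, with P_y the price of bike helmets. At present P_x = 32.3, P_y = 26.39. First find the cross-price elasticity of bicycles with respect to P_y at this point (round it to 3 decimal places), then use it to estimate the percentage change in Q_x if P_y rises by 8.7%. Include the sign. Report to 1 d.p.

At P_x = 32.3, P_y = 26.39: Q_x = 1119.310.
∂Q_x/∂P_y = -0.58P_x = -18.7340.
ε = (∂Q_x/∂P_y)(P_y/Q_x) = -18.7340 × 26.39/1119.310 ≈ -0.442.
%ΔQ_x ≈ ε × %ΔP_y = -0.442 × (8.7%) = -3.8%.

-3.8%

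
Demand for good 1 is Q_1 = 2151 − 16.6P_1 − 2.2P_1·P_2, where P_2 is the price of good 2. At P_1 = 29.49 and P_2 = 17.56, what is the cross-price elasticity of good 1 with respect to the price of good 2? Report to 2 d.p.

At P_1 = 29.49 and P_2 = 17.56: Q_1 = 522.208.
∂Q_1/∂P_2 = -2.2P_1 = -2.2(29.49) = -64.8780.
ε = (∂Q_1/∂P_2)(P_2/Q_1) = -64.8780 × (17.56/522.208) ≈ -2.18.

-2.18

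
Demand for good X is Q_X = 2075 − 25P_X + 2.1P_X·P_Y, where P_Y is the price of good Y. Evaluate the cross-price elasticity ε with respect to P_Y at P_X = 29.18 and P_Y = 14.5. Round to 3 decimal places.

0.398

At P_X = 29.18 and P_Y = 14.5: Q_X = 2234.031.
∂Q_X/∂P_Y = 2.1P_X = 2.1(29.18) = 61.2780.
ε = (∂Q_X/∂P_Y)(P_Y/Q_X) = 61.2780 × (14.5/2234.031) ≈ 0.398.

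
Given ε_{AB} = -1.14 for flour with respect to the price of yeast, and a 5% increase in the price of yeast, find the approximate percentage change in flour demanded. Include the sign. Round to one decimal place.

-5.7%

%ΔQ ≈ ε × %ΔP of yeast = -1.14 × (5%) = -5.7%.
Demand for flour falls by about 5.7%.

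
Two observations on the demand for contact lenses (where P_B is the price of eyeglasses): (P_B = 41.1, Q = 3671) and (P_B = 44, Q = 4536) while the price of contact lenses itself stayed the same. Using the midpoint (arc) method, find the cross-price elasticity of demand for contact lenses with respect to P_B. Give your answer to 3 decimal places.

3.093

ΔQ_A = 4536 − 3671 = 865; ΔP_B = 44 − 41.1 = 2.9.
Midpoints: Q̄_A = 4103.5, P̄_B = 42.55.
ε = (ΔQ_A/Q̄_A)/(ΔP_B/P̄_B) = (865/4103.5)/(2.9/42.55) ≈ 3.093.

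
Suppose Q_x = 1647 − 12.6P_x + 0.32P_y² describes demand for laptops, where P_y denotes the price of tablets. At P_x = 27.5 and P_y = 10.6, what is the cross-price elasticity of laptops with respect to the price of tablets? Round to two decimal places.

0.05

At P_x = 27.5 and P_y = 10.6: Q_x = 1336.455.
∂Q_x/∂P_y = 0.64P_y = 0.64(10.6) = 6.7840.
ε = (∂Q_x/∂P_y)(P_y/Q_x) = 6.7840 × (10.6/1336.455) ≈ 0.05.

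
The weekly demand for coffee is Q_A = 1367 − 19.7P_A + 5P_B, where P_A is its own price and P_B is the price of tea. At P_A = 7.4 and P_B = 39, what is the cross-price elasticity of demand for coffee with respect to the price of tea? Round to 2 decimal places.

At P_A = 7.4 and P_B = 39: Q_A = 1416.22.
∂Q_A/∂P_B = 5.
ε = (∂Q_A/∂P_B)(P_B/Q_A) = 5 × (39/1416.22) ≈ 0.14.
Since ε > 0, coffee and tea are substitutes.

0.14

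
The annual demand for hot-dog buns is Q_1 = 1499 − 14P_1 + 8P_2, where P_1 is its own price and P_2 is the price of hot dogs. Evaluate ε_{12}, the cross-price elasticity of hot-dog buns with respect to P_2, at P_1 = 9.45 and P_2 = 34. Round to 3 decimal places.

0.166

At P_1 = 9.45 and P_2 = 34: Q_1 = 1638.7.
∂Q_1/∂P_2 = 8.
ε = (∂Q_1/∂P_2)(P_2/Q_1) = 8 × (34/1638.7) ≈ 0.166.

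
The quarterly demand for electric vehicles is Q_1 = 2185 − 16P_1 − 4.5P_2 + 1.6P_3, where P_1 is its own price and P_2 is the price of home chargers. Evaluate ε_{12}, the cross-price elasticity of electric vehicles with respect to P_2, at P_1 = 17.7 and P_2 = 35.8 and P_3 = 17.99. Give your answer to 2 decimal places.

-0.09

At P_1 = 17.7 and P_2 = 35.8 and P_3 = 17.99: Q_1 = 1769.484.
∂Q_1/∂P_2 = -4.5.
ε = (∂Q_1/∂P_2)(P_2/Q_1) = -4.5 × (35.8/1769.484) ≈ -0.09.
Since ε < 0, electric vehicles and home chargers are complements.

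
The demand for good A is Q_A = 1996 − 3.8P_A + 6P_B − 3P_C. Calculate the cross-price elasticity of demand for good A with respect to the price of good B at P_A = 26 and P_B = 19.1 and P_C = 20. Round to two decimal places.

0.06

At P_A = 26 and P_B = 19.1 and P_C = 20: Q_A = 1951.8.
∂Q_A/∂P_B = 6.
ε = (∂Q_A/∂P_B)(P_B/Q_A) = 6 × (19.1/1951.8) ≈ 0.06.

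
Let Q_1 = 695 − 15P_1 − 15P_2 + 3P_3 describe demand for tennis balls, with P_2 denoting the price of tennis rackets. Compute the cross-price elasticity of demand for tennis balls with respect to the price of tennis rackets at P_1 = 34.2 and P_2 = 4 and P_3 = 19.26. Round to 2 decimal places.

At P_1 = 34.2 and P_2 = 4 and P_3 = 19.26: Q_1 = 179.78.
∂Q_1/∂P_2 = -15.
ε = (∂Q_1/∂P_2)(P_2/Q_1) = -15 × (4/179.78) ≈ -0.33.
Since ε < 0, tennis balls and tennis rackets are complements.

-0.33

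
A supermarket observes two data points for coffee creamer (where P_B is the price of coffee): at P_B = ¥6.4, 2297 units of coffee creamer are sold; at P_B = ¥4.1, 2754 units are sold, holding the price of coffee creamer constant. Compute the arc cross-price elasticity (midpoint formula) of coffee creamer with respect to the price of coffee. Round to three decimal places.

ΔQ_A = 2754 − 2297 = 457; ΔP_B = 4.1 − 6.4 = -2.3.
Midpoints: Q̄_A = 2525.5, P̄_B = 5.25.
ε = (ΔQ_A/Q̄_A)/(ΔP_B/P̄_B) = (457/2525.5)/(-2.3/5.25) ≈ -0.413.
ε < 0: coffee creamer and coffee are complements.

-0.413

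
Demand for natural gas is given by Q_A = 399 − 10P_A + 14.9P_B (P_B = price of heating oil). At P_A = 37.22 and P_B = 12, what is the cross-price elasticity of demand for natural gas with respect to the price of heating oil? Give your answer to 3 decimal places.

0.870

At P_A = 37.22 and P_B = 12: Q_A = 205.6.
∂Q_A/∂P_B = 14.9.
ε = (∂Q_A/∂P_B)(P_B/Q_A) = 14.9 × (12/205.6) ≈ 0.870.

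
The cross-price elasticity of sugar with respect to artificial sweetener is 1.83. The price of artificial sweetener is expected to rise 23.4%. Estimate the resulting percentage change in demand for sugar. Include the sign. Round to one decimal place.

42.8%

%ΔQ ≈ ε × %ΔP of artificial sweetener = 1.83 × (23.4%) = 42.8%.
Demand for sugar rises by about 42.8%.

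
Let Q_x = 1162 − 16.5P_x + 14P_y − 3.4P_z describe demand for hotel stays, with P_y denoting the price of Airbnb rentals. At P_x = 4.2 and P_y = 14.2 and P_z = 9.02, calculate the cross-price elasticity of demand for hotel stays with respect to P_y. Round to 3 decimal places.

At P_x = 4.2 and P_y = 14.2 and P_z = 9.02: Q_x = 1260.832.
∂Q_x/∂P_y = 14.
ε = (∂Q_x/∂P_y)(P_y/Q_x) = 14 × (14.2/1260.832) ≈ 0.158.
Since ε > 0, hotel stays and Airbnb rentals are substitutes.

0.158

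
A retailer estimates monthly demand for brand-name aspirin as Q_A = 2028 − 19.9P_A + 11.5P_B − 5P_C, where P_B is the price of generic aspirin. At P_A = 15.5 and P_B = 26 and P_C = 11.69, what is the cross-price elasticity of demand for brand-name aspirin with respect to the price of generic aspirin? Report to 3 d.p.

At P_A = 15.5 and P_B = 26 and P_C = 11.69: Q_A = 1960.1.
∂Q_A/∂P_B = 11.5.
ε = (∂Q_A/∂P_B)(P_B/Q_A) = 11.5 × (26/1960.1) ≈ 0.153.

0.153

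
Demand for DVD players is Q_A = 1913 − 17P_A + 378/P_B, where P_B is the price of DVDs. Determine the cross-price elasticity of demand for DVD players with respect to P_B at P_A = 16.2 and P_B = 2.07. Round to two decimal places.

-0.10

At P_A = 16.2 and P_B = 2.07: Q_A = 1820.209.
∂Q_A/∂P_B = −378/P_B² = -88.2168.
ε = (∂Q_A/∂P_B)(P_B/Q_A) = -88.2168 × (2.07/1820.209) ≈ -0.10.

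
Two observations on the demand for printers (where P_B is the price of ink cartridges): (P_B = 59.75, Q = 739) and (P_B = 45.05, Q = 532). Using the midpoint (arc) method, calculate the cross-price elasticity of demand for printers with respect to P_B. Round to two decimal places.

ΔQ_A = 532 − 739 = -207; ΔP_B = 45.05 − 59.75 = -14.7.
Midpoints: Q̄_A = 635.5, P̄_B = 52.40.
ε = (ΔQ_A/Q̄_A)/(ΔP_B/P̄_B) = (-207/635.5)/(-14.7/52.40) ≈ 1.16.
ε > 0: printers and ink cartridges are substitutes.

1.16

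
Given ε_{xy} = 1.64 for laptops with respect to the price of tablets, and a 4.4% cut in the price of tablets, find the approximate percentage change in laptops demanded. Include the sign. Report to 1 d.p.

-7.2%

%ΔQ ≈ ε × %ΔP of tablets = 1.64 × (-4.4%) = -7.2%.
Demand for laptops falls by about 7.2%.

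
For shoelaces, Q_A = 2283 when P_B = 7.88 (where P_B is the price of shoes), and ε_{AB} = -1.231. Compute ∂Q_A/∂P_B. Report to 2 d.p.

-356.65

ε = (∂Q_A/∂P_B)·(P_B/Q_A) ⇒ ∂Q_A/∂P_B = ε·Q_A/P_B = -1.231 × 2283/7.88 ≈ -356.65.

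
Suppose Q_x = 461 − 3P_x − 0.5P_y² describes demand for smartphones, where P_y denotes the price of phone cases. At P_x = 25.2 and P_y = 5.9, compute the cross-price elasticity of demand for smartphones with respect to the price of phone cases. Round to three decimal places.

-0.095

At P_x = 25.2 and P_y = 5.9: Q_x = 367.995.
∂Q_x/∂P_y = -1P_y = -1(5.9) = -5.9000.
ε = (∂Q_x/∂P_y)(P_y/Q_x) = -5.9000 × (5.9/367.995) ≈ -0.095.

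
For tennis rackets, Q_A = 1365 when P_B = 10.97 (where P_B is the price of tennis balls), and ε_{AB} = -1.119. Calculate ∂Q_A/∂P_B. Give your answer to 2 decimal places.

ε = (∂Q_A/∂P_B)·(P_B/Q_A) ⇒ ∂Q_A/∂P_B = ε·Q_A/P_B = -1.119 × 1365/10.97 ≈ -139.24.

-139.24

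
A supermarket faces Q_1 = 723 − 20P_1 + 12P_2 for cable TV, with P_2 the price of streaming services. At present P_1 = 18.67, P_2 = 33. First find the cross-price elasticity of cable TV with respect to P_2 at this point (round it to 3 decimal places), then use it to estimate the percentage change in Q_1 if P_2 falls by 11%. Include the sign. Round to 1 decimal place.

-5.8%

At P_1 = 18.67, P_2 = 33: Q_1 = 745.6.
∂Q_1/∂P_2 = 12.
ε = (∂Q_1/∂P_2)(P_2/Q_1) = 12.0000 × 33/745.6 ≈ 0.531.
%ΔQ_1 ≈ ε × %ΔP_2 = 0.531 × (-11%) = -5.8%.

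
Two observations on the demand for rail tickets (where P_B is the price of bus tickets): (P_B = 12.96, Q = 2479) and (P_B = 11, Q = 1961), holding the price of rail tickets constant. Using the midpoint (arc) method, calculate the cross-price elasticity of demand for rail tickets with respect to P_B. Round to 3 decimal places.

1.426

ΔQ_A = 1961 − 2479 = -518; ΔP_B = 11 − 12.96 = -1.96.
Midpoints: Q̄_A = 2220.0, P̄_B = 11.98.
ε = (ΔQ_A/Q̄_A)/(ΔP_B/P̄_B) = (-518/2220.0)/(-1.96/11.98) ≈ 1.426.
ε > 0: rail tickets and bus tickets are substitutes.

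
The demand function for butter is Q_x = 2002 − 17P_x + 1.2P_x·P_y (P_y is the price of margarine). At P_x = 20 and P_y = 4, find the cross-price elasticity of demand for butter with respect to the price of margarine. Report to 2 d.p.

At P_x = 20 and P_y = 4: Q_x = 1758.
∂Q_x/∂P_y = 1.2P_x = 1.2(20) = 24.0000.
ε = (∂Q_x/∂P_y)(P_y/Q_x) = 24.0000 × (4/1758) ≈ 0.05.
ε > 0: substitutes.

0.05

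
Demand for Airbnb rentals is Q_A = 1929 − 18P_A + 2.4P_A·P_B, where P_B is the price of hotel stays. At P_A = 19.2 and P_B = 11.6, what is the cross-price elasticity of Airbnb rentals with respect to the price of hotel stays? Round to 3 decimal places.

0.252

At P_A = 19.2 and P_B = 11.6: Q_A = 2117.928.
∂Q_A/∂P_B = 2.4P_A = 2.4(19.2) = 46.0800.
ε = (∂Q_A/∂P_B)(P_B/Q_A) = 46.0800 × (11.6/2117.928) ≈ 0.252.
ε > 0: substitutes.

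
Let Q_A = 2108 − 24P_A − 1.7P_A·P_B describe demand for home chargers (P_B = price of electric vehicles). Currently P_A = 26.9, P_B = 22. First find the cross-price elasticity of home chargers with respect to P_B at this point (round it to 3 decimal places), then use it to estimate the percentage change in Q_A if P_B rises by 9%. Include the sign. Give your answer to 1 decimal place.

-19.8%

At P_A = 26.9, P_B = 22: Q_A = 456.34.
∂Q_A/∂P_B = -1.7P_A = -45.7300.
ε = (∂Q_A/∂P_B)(P_B/Q_A) = -45.7300 × 22/456.34 ≈ -2.205.
%ΔQ_A ≈ ε × %ΔP_B = -2.205 × (9%) = -19.8%.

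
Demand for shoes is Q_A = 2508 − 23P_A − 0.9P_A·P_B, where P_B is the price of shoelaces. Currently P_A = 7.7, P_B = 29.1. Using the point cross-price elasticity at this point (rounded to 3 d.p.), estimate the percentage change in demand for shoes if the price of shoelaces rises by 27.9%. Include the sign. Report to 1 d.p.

At P_A = 7.7, P_B = 29.1: Q_A = 2129.237.
∂Q_A/∂P_B = -0.9P_A = -6.9300.
ε = (∂Q_A/∂P_B)(P_B/Q_A) = -6.9300 × 29.1/2129.237 ≈ -0.095.
%ΔQ_A ≈ ε × %ΔP_B = -0.095 × (27.9%) = -2.7%.

-2.7%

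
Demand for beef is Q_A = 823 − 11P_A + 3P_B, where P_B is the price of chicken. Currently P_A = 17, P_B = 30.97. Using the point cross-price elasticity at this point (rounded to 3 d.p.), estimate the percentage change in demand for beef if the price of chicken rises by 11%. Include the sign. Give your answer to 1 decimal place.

1.4%

At P_A = 17, P_B = 30.97: Q_A = 728.91.
∂Q_A/∂P_B = 3.
ε = (∂Q_A/∂P_B)(P_B/Q_A) = 3.0000 × 30.97/728.91 ≈ 0.127.
%ΔQ_A ≈ ε × %ΔP_B = 0.127 × (11%) = 1.4%.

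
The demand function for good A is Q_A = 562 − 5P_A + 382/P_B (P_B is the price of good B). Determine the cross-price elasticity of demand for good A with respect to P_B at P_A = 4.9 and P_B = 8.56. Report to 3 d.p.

-0.077

At P_A = 4.9 and P_B = 8.56: Q_A = 582.126.
∂Q_A/∂P_B = −382/P_B² = -5.2133.
ε = (∂Q_A/∂P_B)(P_B/Q_A) = -5.2133 × (8.56/582.126) ≈ -0.077.
ε < 0: complements.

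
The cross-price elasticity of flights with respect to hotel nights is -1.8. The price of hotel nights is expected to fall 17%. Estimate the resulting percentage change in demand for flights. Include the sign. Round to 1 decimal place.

30.6%

%ΔQ ≈ ε × %ΔP of hotel nights = -1.8 × (-17%) = 30.6%.
Demand for flights rises by about 30.6%.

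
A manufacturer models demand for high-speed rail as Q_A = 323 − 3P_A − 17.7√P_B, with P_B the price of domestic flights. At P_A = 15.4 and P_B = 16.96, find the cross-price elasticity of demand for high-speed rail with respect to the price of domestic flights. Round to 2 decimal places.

-0.18

At P_A = 15.4 and P_B = 16.96: Q_A = 203.907.
∂Q_A/∂P_B = -17.7/(2√P_B) = -17.7/(2√16.96) = -2.1490.
ε = (∂Q_A/∂P_B)(P_B/Q_A) = -2.1490 × (16.96/203.907) ≈ -0.18.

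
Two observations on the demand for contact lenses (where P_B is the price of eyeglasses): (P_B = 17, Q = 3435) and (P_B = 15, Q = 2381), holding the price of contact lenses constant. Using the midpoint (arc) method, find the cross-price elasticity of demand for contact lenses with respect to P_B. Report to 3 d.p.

ΔQ_A = 2381 − 3435 = -1054; ΔP_B = 15 − 17 = -2.
Midpoints: Q̄_A = 2908.0, P̄_B = 16.00.
ε = (ΔQ_A/Q̄_A)/(ΔP_B/P̄_B) = (-1054/2908.0)/(-2/16.00) ≈ 2.900.
ε > 0: contact lenses and eyeglasses are substitutes.

2.900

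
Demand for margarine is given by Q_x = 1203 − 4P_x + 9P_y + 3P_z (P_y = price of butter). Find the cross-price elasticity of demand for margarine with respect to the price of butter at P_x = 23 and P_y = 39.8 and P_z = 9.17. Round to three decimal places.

At P_x = 23 and P_y = 39.8 and P_z = 9.17: Q_x = 1496.71.
∂Q_x/∂P_y = 9.
ε = (∂Q_x/∂P_y)(P_y/Q_x) = 9 × (39.8/1496.71) ≈ 0.239.

0.239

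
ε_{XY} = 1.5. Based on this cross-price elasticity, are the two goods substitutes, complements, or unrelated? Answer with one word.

substitutes

ε = 1.5 > 0, so a higher price of good Y raises demand for good X: substitutes.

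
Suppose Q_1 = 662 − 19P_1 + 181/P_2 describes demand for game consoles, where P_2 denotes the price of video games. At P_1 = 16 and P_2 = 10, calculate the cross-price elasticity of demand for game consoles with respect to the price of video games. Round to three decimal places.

At P_1 = 16 and P_2 = 10: Q_1 = 376.1.
∂Q_1/∂P_2 = −181/P_2² = -1.8100.
ε = (∂Q_1/∂P_2)(P_2/Q_1) = -1.8100 × (10/376.1) ≈ -0.048.

-0.048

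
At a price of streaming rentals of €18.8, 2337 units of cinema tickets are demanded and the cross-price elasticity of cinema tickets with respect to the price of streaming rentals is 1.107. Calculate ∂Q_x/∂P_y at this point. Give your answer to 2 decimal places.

ε = (∂Q_x/∂P_y)·(P_y/Q_x) ⇒ ∂Q_x/∂P_y = ε·Q_x/P_y = 1.107 × 2337/18.8 ≈ 137.61.

137.61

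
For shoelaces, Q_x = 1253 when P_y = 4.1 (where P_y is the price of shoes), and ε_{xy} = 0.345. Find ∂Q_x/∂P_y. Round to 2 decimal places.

ε = (∂Q_x/∂P_y)·(P_y/Q_x) ⇒ ∂Q_x/∂P_y = ε·Q_x/P_y = 0.345 × 1253/4.1 ≈ 105.44.

105.44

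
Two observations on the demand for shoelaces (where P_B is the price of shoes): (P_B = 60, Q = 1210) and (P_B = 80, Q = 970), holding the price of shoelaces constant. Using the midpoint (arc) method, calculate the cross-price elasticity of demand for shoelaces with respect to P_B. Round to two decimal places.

-0.77

ΔQ_A = 970 − 1210 = -240; ΔP_B = 80 − 60 = 20.
Midpoints: Q̄_A = 1090.0, P̄_B = 70.00.
ε = (ΔQ_A/Q̄_A)/(ΔP_B/P̄_B) = (-240/1090.0)/(20/70.00) ≈ -0.77.
ε < 0: shoelaces and shoes are complements.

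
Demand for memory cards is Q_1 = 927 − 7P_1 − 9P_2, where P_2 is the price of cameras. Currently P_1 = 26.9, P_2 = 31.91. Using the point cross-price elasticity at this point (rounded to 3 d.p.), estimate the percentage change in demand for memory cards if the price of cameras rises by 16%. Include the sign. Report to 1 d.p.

-10.2%

At P_1 = 26.9, P_2 = 31.91: Q_1 = 451.51.
∂Q_1/∂P_2 = -9.
ε = (∂Q_1/∂P_2)(P_2/Q_1) = -9.0000 × 31.91/451.51 ≈ -0.636.
%ΔQ_1 ≈ ε × %ΔP_2 = -0.636 × (16%) = -10.2%.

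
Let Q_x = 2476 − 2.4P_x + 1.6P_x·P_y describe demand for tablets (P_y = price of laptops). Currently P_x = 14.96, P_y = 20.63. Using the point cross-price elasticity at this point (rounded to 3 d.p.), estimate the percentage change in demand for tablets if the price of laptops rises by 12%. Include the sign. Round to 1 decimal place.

At P_x = 14.96, P_y = 20.63: Q_x = 2933.896.
∂Q_x/∂P_y = 1.6P_x = 23.9360.
ε = (∂Q_x/∂P_y)(P_y/Q_x) = 23.9360 × 20.63/2933.896 ≈ 0.168.
%ΔQ_x ≈ ε × %ΔP_y = 0.168 × (12%) = 2.0%.

2.0%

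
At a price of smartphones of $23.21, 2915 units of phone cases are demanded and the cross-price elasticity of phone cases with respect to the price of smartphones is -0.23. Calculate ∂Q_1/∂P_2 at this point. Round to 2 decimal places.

-28.89

ε = (∂Q_1/∂P_2)·(P_2/Q_1) ⇒ ∂Q_1/∂P_2 = ε·Q_1/P_2 = -0.23 × 2915/23.21 ≈ -28.89.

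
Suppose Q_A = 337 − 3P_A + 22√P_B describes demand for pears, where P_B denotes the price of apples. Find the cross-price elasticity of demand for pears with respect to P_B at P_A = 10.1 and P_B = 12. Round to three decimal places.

At P_A = 10.1 and P_B = 12: Q_A = 382.910.
∂Q_A/∂P_B = 22/(2√P_B) = 22/(2√12) = 3.1754.
ε = (∂Q_A/∂P_B)(P_B/Q_A) = 3.1754 × (12/382.910) ≈ 0.100.

0.100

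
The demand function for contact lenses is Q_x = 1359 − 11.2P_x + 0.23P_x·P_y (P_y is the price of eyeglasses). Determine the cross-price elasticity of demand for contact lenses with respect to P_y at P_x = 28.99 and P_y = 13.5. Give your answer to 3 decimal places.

At P_x = 28.99 and P_y = 13.5: Q_x = 1124.326.
∂Q_x/∂P_y = 0.23P_x = 0.23(28.99) = 6.6677.
ε = (∂Q_x/∂P_y)(P_y/Q_x) = 6.6677 × (13.5/1124.326) ≈ 0.080.
ε > 0: substitutes.

0.080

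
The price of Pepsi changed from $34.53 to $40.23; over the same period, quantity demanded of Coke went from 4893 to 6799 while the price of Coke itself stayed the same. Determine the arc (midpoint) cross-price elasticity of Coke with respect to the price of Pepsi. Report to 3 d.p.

ΔQ_A = 6799 − 4893 = 1906; ΔP_B = 40.23 − 34.53 = 5.7.
Midpoints: Q̄_A = 5846.0, P̄_B = 37.38.
ε = (ΔQ_A/Q̄_A)/(ΔP_B/P̄_B) = (1906/5846.0)/(5.7/37.38) ≈ 2.138.

2.138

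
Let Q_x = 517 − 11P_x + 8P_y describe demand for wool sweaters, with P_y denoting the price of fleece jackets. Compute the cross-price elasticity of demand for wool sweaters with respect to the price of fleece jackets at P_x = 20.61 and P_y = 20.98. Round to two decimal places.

At P_x = 20.61 and P_y = 20.98: Q_x = 458.13.
∂Q_x/∂P_y = 8.
ε = (∂Q_x/∂P_y)(P_y/Q_x) = 8 × (20.98/458.13) ≈ 0.37.
Since ε > 0, wool sweaters and fleece jackets are substitutes.

0.37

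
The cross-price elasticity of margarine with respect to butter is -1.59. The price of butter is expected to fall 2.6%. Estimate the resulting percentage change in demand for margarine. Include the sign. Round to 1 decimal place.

%ΔQ ≈ ε × %ΔP of butter = -1.59 × (-2.6%) = 4.1%.

4.1%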